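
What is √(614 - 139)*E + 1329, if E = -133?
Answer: 1329 - 665*√19 ≈ -1569.7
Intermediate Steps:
√(614 - 139)*E + 1329 = √(614 - 139)*(-133) + 1329 = √475*(-133) + 1329 = (5*√19)*(-133) + 1329 = -665*√19 + 1329 = 1329 - 665*√19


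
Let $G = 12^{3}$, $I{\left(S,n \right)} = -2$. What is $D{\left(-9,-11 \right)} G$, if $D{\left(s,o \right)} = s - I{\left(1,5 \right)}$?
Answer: $-12096$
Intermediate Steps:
$D{\left(s,o \right)} = 2 + s$ ($D{\left(s,o \right)} = s - -2 = s + 2 = 2 + s$)
$G = 1728$
$D{\left(-9,-11 \right)} G = \left(2 - 9\right) 1728 = \left(-7\right) 1728 = -12096$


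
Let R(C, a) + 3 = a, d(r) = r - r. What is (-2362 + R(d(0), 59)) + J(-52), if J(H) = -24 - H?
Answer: -2278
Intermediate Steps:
d(r) = 0
R(C, a) = -3 + a
(-2362 + R(d(0), 59)) + J(-52) = (-2362 + (-3 + 59)) + (-24 - 1*(-52)) = (-2362 + 56) + (-24 + 52) = -2306 + 28 = -2278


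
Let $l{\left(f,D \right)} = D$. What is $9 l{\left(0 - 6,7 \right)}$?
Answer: $63$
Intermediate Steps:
$9 l{\left(0 - 6,7 \right)} = 9 \cdot 7 = 63$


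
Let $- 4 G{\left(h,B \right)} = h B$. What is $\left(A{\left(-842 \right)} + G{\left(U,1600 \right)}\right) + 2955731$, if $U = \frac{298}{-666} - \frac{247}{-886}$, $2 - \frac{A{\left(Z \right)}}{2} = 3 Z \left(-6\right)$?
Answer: $\frac{431565428137}{147519} \approx 2.9255 \cdot 10^{6}$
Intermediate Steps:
$A{\left(Z \right)} = 4 + 36 Z$ ($A{\left(Z \right)} = 4 - 2 \cdot 3 Z \left(-6\right) = 4 - 2 \left(- 18 Z\right) = 4 + 36 Z$)
$U = - \frac{49763}{295038}$ ($U = 298 \left(- \frac{1}{666}\right) - - \frac{247}{886} = - \frac{149}{333} + \frac{247}{886} = - \frac{49763}{295038} \approx -0.16867$)
$G{\left(h,B \right)} = - \frac{B h}{4}$ ($G{\left(h,B \right)} = - \frac{h B}{4} = - \frac{B h}{4}$)
$\left(A{\left(-842 \right)} + G{\left(U,1600 \right)}\right) + 2955731 = \left(\left(4 + 36 \left(-842\right)\right) - 400 \left(- \frac{49763}{295038}\right)\right) + 2955731 = \left(\left(4 - 30312\right) + \frac{9952600}{147519}\right) + 2955731 = \left(-30308 + \frac{9952600}{147519}\right) + 2955731 = - \frac{4461053252}{147519} + 2955731 = \frac{431565428137}{147519}$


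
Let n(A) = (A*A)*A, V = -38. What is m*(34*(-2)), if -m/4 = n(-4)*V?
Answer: 661504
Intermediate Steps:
n(A) = A³ (n(A) = A²*A = A³)
m = -9728 (m = -4*(-4)³*(-38) = -(-256)*(-38) = -4*2432 = -9728)
m*(34*(-2)) = -330752*(-2) = -9728*(-68) = 661504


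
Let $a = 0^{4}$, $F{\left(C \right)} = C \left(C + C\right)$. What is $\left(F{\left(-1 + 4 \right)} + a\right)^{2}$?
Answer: $324$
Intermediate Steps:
$F{\left(C \right)} = 2 C^{2}$ ($F{\left(C \right)} = C 2 C = 2 C^{2}$)
$a = 0$
$\left(F{\left(-1 + 4 \right)} + a\right)^{2} = \left(2 \left(-1 + 4\right)^{2} + 0\right)^{2} = \left(2 \cdot 3^{2} + 0\right)^{2} = \left(2 \cdot 9 + 0\right)^{2} = \left(18 + 0\right)^{2} = 18^{2} = 324$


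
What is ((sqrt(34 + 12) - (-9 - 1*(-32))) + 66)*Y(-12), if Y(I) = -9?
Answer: -387 - 9*sqrt(46) ≈ -448.04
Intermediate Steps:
((sqrt(34 + 12) - (-9 - 1*(-32))) + 66)*Y(-12) = ((sqrt(34 + 12) - (-9 - 1*(-32))) + 66)*(-9) = ((sqrt(46) - (-9 + 32)) + 66)*(-9) = ((sqrt(46) - 1*23) + 66)*(-9) = ((sqrt(46) - 23) + 66)*(-9) = ((-23 + sqrt(46)) + 66)*(-9) = (43 + sqrt(46))*(-9) = -387 - 9*sqrt(46)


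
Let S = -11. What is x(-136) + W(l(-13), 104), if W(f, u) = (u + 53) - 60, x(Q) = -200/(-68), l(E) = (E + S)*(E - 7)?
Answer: 1699/17 ≈ 99.941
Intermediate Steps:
l(E) = (-11 + E)*(-7 + E) (l(E) = (E - 11)*(E - 7) = (-11 + E)*(-7 + E))
x(Q) = 50/17 (x(Q) = -200*(-1/68) = 50/17)
W(f, u) = -7 + u (W(f, u) = (53 + u) - 60 = -7 + u)
x(-136) + W(l(-13), 104) = 50/17 + (-7 + 104) = 50/17 + 97 = 1699/17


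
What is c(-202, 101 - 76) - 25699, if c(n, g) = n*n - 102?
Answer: 15003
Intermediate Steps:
c(n, g) = -102 + n**2 (c(n, g) = n**2 - 102 = -102 + n**2)
c(-202, 101 - 76) - 25699 = (-102 + (-202)**2) - 25699 = (-102 + 40804) - 25699 = 40702 - 25699 = 15003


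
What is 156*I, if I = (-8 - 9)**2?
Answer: 45084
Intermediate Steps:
I = 289 (I = (-17)**2 = 289)
156*I = 156*289 = 45084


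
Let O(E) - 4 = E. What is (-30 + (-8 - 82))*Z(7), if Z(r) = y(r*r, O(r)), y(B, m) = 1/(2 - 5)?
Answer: 40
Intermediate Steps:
O(E) = 4 + E
y(B, m) = -1/3 (y(B, m) = 1/(-3) = -1/3)
Z(r) = -1/3
(-30 + (-8 - 82))*Z(7) = (-30 + (-8 - 82))*(-1/3) = (-30 - 90)*(-1/3) = -120*(-1/3) = 40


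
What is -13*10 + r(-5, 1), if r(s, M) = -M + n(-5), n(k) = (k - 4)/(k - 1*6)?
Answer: -1432/11 ≈ -130.18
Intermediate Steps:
n(k) = (-4 + k)/(-6 + k) (n(k) = (-4 + k)/(k - 6) = (-4 + k)/(-6 + k))
r(s, M) = 9/11 - M (r(s, M) = -M + (-4 - 5)/(-6 - 5) = -M - 9/(-11) = -M - 1/11*(-9) = -M + 9/11 = 9/11 - M)
-13*10 + r(-5, 1) = -13*10 + (9/11 - 1*1) = -130 + (9/11 - 1) = -130 - 2/11 = -1432/11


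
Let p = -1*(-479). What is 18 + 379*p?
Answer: 181559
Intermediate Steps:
p = 479
18 + 379*p = 18 + 379*479 = 18 + 181541 = 181559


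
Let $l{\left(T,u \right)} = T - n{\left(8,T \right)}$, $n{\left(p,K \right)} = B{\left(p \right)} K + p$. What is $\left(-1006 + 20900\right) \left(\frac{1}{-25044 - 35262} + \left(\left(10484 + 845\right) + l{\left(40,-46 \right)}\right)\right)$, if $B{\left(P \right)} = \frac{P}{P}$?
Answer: $\frac{6791057866075}{30153} \approx 2.2522 \cdot 10^{8}$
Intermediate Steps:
$B{\left(P \right)} = 1$
$n{\left(p,K \right)} = K + p$ ($n{\left(p,K \right)} = 1 K + p = K + p$)
$l{\left(T,u \right)} = -8$ ($l{\left(T,u \right)} = T - \left(T + 8\right) = T - \left(8 + T\right) = -8$)
$\left(-1006 + 20900\right) \left(\frac{1}{-25044 - 35262} + \left(\left(10484 + 845\right) + l{\left(40,-46 \right)}\right)\right) = \left(-1006 + 20900\right) \left(\frac{1}{-25044 - 35262} + \left(\left(10484 + 845\right) - 8\right)\right) = 19894 \left(\frac{1}{-60306} + \left(11329 - 8\right)\right) = 19894 \left(- \frac{1}{60306} + 11321\right) = 19894 \cdot \frac{682724225}{60306} = \frac{6791057866075}{30153}$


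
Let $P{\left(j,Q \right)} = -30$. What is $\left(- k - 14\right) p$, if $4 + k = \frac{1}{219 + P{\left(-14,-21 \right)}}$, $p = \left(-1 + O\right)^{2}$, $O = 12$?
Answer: $- \frac{228811}{189} \approx -1210.6$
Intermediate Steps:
$p = 121$ ($p = \left(-1 + 12\right)^{2} = 11^{2} = 121$)
$k = - \frac{755}{189}$ ($k = -4 + \frac{1}{219 - 30} = -4 + \frac{1}{189} = - \frac{755}{189} \approx -3.9947$)
$\left(- k - 14\right) p = \left(\left(-1\right) \left(- \frac{755}{189}\right) - 14\right) 121 = \left(\frac{755}{189} - 14\right) 121 = \left(- \frac{1891}{189}\right) 121 = - \frac{228811}{189}$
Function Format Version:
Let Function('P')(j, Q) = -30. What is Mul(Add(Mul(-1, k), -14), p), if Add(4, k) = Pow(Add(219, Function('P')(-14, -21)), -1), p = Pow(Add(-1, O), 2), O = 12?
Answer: Rational(-228811, 189) ≈ -1210.6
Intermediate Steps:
p = 121 (p = Pow(Add(-1, 12), 2) = Pow(11, 2) = 121)
k = Rational(-755, 189) (k = Add(-4, Pow(Add(219, -30), -1)) = Add(-4, Pow(189, -1)) = Add(-4, Rational(1, 189)) = Rational(-755, 189) ≈ -3.9947)
Mul(Add(Mul(-1, k), -14), p) = Mul(Add(Mul(-1, Rational(-755, 189)), -14), 121) = Mul(Add(Rational(755, 189), -14), 121) = Mul(Rational(-1891, 189), 121) = Rational(-228811, 189)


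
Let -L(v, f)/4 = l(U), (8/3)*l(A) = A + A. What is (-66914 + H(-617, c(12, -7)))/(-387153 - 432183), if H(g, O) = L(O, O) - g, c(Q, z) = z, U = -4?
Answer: 22095/273112 ≈ 0.080901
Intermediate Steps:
l(A) = 3*A/4 (l(A) = 3*(A + A)/8 = 3*(2*A)/8 = 3*A/4)
L(v, f) = 12 (L(v, f) = -3*(-4) = -4*(-3) = 12)
H(g, O) = 12 - g
(-66914 + H(-617, c(12, -7)))/(-387153 - 432183) = (-66914 + (12 - 1*(-617)))/(-387153 - 432183) = (-66914 + (12 + 617))/(-819336) = (-66914 + 629)*(-1/819336) = -66285*(-1/819336) = 22095/273112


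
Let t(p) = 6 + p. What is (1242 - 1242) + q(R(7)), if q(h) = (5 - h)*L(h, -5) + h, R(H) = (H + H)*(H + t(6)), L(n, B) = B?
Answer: 1571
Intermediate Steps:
R(H) = 2*H*(12 + H) (R(H) = (H + H)*(H + (6 + 6)) = (2*H)*(H + 12) = (2*H)*(12 + H) = 2*H*(12 + H))
q(h) = -25 + 6*h (q(h) = (5 - h)*(-5) + h = (-25 + 5*h) + h = -25 + 6*h)
(1242 - 1242) + q(R(7)) = (1242 - 1242) + (-25 + 6*(2*7*(12 + 7))) = 0 + (-25 + 6*(2*7*19)) = 0 + (-25 + 6*266) = 0 + (-25 + 1596) = 0 + 1571 = 1571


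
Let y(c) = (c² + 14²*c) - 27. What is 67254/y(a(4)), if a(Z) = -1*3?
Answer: -11209/101 ≈ -110.98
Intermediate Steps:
a(Z) = -3
y(c) = -27 + c² + 196*c (y(c) = (c² + 196*c) - 27 = -27 + c² + 196*c)
67254/y(a(4)) = 67254/(-27 + (-3)² + 196*(-3)) = 67254/(-27 + 9 - 588) = 67254/(-606) = 67254*(-1/606) = -11209/101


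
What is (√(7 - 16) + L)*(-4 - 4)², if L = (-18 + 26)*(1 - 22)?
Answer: -10752 + 192*I ≈ -10752.0 + 192.0*I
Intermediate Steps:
L = -168 (L = 8*(-21) = -168)
(√(7 - 16) + L)*(-4 - 4)² = (√(7 - 16) - 168)*(-4 - 4)² = (√(-9) - 168)*(-8)² = (3*I - 168)*64 = (-168 + 3*I)*64 = -10752 + 192*I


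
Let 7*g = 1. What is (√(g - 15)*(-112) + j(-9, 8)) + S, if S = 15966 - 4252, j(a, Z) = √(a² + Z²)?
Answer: 11714 + √145 - 32*I*√182 ≈ 11726.0 - 431.7*I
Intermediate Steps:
g = ⅐ (g = (⅐)*1 = ⅐ ≈ 0.14286)
j(a, Z) = √(Z² + a²)
S = 11714
(√(g - 15)*(-112) + j(-9, 8)) + S = (√(⅐ - 15)*(-112) + √(8² + (-9)²)) + 11714 = (√(-104/7)*(-112) + √(64 + 81)) + 11714 = ((2*I*√182/7)*(-112) + √145) + 11714 = (-32*I*√182 + √145) + 11714 = (√145 - 32*I*√182) + 11714 = 11714 + √145 - 32*I*√182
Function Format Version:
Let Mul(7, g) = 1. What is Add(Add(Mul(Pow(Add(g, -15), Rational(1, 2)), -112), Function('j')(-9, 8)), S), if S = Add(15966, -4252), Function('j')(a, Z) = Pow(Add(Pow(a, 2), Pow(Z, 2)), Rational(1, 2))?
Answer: Add(11714, Pow(145, Rational(1, 2)), Mul(-32, I, Pow(182, Rational(1, 2)))) ≈ Add(11726., Mul(-431.70, I))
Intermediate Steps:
g = Rational(1, 7) (g = Mul(Rational(1, 7), 1) = Rational(1, 7) ≈ 0.14286)
Function('j')(a, Z) = Pow(Add(Pow(Z, 2), Pow(a, 2)), Rational(1, 2))
S = 11714
Add(Add(Mul(Pow(Add(g, -15), Rational(1, 2)), -112), Function('j')(-9, 8)), S) = Add(Add(Mul(Pow(Add(Rational(1, 7), -15), Rational(1, 2)), -112), Pow(Add(Pow(8, 2), Pow(-9, 2)), Rational(1, 2))), 11714) = Add(Add(Mul(Pow(Rational(-104, 7), Rational(1, 2)), -112), Pow(Add(64, 81), Rational(1, 2))), 11714) = Add(Add(Mul(Mul(Rational(2, 7), I, Pow(182, Rational(1, 2))), -112), Pow(145, Rational(1, 2))), 11714) = Add(Add(Mul(-32, I, Pow(182, Rational(1, 2))), Pow(145, Rational(1, 2))), 11714) = Add(Add(Pow(145, Rational(1, 2)), Mul(-32, I, Pow(182, Rational(1, 2)))), 11714) = Add(11714, Pow(145, Rational(1, 2)), Mul(-32, I, Pow(182, Rational(1, 2))))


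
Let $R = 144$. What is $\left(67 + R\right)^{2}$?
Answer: $44521$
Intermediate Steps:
$\left(67 + R\right)^{2} = \left(67 + 144\right)^{2} = 211^{2} = 44521$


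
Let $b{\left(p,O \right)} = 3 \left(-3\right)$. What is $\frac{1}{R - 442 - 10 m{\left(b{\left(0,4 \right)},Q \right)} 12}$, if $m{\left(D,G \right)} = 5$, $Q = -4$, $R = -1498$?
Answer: $\frac{1}{263702} \approx 3.7922 \cdot 10^{-6}$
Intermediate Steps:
$b{\left(p,O \right)} = -9$
$\frac{1}{R - 442 - 10 m{\left(b{\left(0,4 \right)},Q \right)} 12} = \frac{1}{-1498 - 442 \left(-10\right) 5 \cdot 12} = \frac{1}{-1498 - 442 \left(\left(-50\right) 12\right)} = \frac{1}{-1498 - -265200} = \frac{1}{-1498 + 265200} = \frac{1}{263702}$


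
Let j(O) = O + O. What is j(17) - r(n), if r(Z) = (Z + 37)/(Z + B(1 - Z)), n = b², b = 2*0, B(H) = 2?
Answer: 31/2 ≈ 15.500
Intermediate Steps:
b = 0
j(O) = 2*O
n = 0 (n = 0² = 0)
r(Z) = (37 + Z)/(2 + Z) (r(Z) = (Z + 37)/(Z + 2) = (37 + Z)/(2 + Z))
j(17) - r(n) = 2*17 - (37 + 0)/(2 + 0) = 34 - 37/2 = 31/2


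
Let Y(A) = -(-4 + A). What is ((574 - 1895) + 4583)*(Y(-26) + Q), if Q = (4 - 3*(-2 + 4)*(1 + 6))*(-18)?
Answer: 2329068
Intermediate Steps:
Y(A) = 4 - A
Q = 684 (Q = (4 - 6*7)*(-18) = (4 - 3*14)*(-18) = (4 - 42)*(-18) = -38*(-18) = 684)
((574 - 1895) + 4583)*(Y(-26) + Q) = ((574 - 1895) + 4583)*((4 - 1*(-26)) + 684) = (-1321 + 4583)*((4 + 26) + 684) = 3262*(30 + 684) = 3262*714 = 2329068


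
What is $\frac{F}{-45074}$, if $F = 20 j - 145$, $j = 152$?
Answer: $- \frac{2895}{45074} \approx -0.064228$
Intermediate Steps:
$F = 2895$ ($F = 20 \cdot 152 - 145 = 3040 - 145 = 2895$)
$\frac{F}{-45074} = \frac{2895}{-45074} = 2895 \left(- \frac{1}{45074}\right) = - \frac{2895}{45074}$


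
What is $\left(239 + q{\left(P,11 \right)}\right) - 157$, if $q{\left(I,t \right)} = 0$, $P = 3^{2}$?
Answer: $82$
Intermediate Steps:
$P = 9$
$\left(239 + q{\left(P,11 \right)}\right) - 157 = \left(239 + 0\right) - 157 = 239 - 157 = 82$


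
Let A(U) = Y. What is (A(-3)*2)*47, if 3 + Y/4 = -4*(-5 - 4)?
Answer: 12408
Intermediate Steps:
Y = 132 (Y = -12 + 4*(-4*(-5 - 4)) = -12 + 4*(-4*(-9)) = -12 + 4*36 = -12 + 144 = 132)
A(U) = 132
(A(-3)*2)*47 = (132*2)*47 = 264*47 = 12408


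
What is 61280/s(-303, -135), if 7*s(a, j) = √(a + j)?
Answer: -214480*I*√438/219 ≈ -20497.0*I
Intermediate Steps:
s(a, j) = √(a + j)/7
61280/s(-303, -135) = 61280/((√(-303 - 135)/7)) = 61280/((√(-438)/7)) = 61280/(((I*√438)/7)) = 61280/((I*√438/7)) = 61280*(-7*I*√438/438) = -214480*I*√438/219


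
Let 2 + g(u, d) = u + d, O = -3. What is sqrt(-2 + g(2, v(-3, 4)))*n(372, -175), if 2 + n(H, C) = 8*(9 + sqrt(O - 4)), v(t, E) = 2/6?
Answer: -8*sqrt(105)/3 + 70*I*sqrt(15)/3 ≈ -27.325 + 90.37*I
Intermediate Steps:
v(t, E) = 1/3 (v(t, E) = 2*(1/6) = 1/3)
g(u, d) = -2 + d + u (g(u, d) = -2 + (u + d) = -2 + (d + u) = -2 + d + u)
n(H, C) = 70 + 8*I*sqrt(7) (n(H, C) = -2 + 8*(9 + sqrt(-3 - 4)) = -2 + 8*(9 + sqrt(-7)) = -2 + 8*(9 + I*sqrt(7)) = -2 + (72 + 8*I*sqrt(7)) = 70 + 8*I*sqrt(7))
sqrt(-2 + g(2, v(-3, 4)))*n(372, -175) = sqrt(-2 + (-2 + 1/3 + 2))*(70 + 8*I*sqrt(7)) = sqrt(-2 + 1/3)*(70 + 8*I*sqrt(7)) = sqrt(-5/3)*(70 + 8*I*sqrt(7)) = (I*sqrt(15)/3)*(70 + 8*I*sqrt(7)) = I*sqrt(15)*(70 + 8*I*sqrt(7))/3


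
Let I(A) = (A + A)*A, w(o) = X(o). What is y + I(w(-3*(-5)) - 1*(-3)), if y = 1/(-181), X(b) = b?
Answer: 117287/181 ≈ 647.99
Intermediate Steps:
w(o) = o
I(A) = 2*A² (I(A) = (2*A)*A = 2*A²)
y = -1/181 ≈ -0.0055249
y + I(w(-3*(-5)) - 1*(-3)) = -1/181 + 2*(-3*(-5) - 1*(-3))² = -1/181 + 2*(15 + 3)² = -1/181 + 2*18² = -1/181 + 2*324 = -1/181 + 648 = 117287/181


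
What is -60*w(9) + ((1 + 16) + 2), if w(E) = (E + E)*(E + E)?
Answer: -19421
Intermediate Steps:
w(E) = 4*E**2 (w(E) = (2*E)*(2*E) = 4*E**2)
-60*w(9) + ((1 + 16) + 2) = -240*9**2 + ((1 + 16) + 2) = -240*81 + (17 + 2) = -60*324 + 19 = -19440 + 19 = -19421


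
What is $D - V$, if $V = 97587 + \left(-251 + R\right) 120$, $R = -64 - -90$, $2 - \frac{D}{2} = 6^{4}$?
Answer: $-73175$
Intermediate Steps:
$D = -2588$ ($D = 4 - 2 \cdot 6^{4} = 4 - 2592 = -2588$)
$R = 26$ ($R = -64 + 90 = 26$)
$V = 70587$ ($V = 97587 + \left(-251 + 26\right) 120 = 97587 - 27000 = 70587$)
$D - V = -2588 - 70587 = -73175$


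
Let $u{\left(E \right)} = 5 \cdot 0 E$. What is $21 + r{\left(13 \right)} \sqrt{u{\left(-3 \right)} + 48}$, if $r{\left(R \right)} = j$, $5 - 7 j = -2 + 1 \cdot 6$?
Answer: $21 + \frac{4 \sqrt{3}}{7} \approx 21.99$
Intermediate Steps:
$j = \frac{1}{7}$ ($j = \frac{5}{7} - \frac{-2 + 1 \cdot 6}{7} = \frac{5}{7} - \frac{-2 + 6}{7} = \frac{5}{7} - \frac{4}{7} = \frac{1}{7} \approx 0.14286$)
$r{\left(R \right)} = \frac{1}{7}$
$u{\left(E \right)} = 0$ ($u{\left(E \right)} = 0 E = 0$)
$21 + r{\left(13 \right)} \sqrt{u{\left(-3 \right)} + 48} = 21 + \frac{\sqrt{0 + 48}}{7} = 21 + \frac{\sqrt{48}}{7} = 21 + \frac{4 \sqrt{3}}{7}$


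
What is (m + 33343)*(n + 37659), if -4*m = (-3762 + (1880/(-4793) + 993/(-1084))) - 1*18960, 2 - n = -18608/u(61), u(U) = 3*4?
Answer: 95403238624078595/62347344 ≈ 1.5302e+9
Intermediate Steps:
u(U) = 12
n = 4658/3 (n = 2 - (-18608)/12 = 2 - 1*(-4652/3) = 2 + 4652/3 = 4658/3 ≈ 1552.7)
m = 118061493233/20782448 (m = -((-3762 + (1880/(-4793) + 993/(-1084))) - 1*18960)/4 = -((-3762 + (1880*(-1/4793) + 993*(-1/1084))) - 18960)/4 = -((-3762 + (-1880/4793 - 993/1084)) - 18960)/4 = -((-3762 - 6797369/5195612) - 18960)/4 = -(-19552689713/5195612 - 18960)/4 = -¼*(-118061493233/5195612) = 118061493233/20782448 ≈ 5680.8)
(m + 33343)*(n + 37659) = (118061493233/20782448 + 33343)*(4658/3 + 37659) = (811010656897/20782448)*(117635/3) = 95403238624078595/62347344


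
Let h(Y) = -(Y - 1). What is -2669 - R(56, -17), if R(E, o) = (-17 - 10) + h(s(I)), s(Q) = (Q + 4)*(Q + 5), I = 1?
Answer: -2613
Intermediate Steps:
s(Q) = (4 + Q)*(5 + Q)
h(Y) = 1 - Y (h(Y) = -(-1 + Y) = 1 - Y)
R(E, o) = -56 (R(E, o) = (-17 - 10) + (1 - (20 + 1² + 9*1)) = -27 + (1 - (20 + 1 + 9)) = -27 + (1 - 1*30) = -27 + (1 - 30) = -27 - 29 = -56)
-2669 - R(56, -17) = -2669 - 1*(-56) = -2669 + 56 = -2613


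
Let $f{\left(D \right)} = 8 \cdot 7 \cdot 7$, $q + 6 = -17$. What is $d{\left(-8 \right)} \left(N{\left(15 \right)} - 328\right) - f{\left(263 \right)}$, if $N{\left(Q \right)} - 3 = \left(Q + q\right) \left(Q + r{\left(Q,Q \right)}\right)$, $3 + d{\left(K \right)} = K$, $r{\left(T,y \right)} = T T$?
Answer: $24303$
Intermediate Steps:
$r{\left(T,y \right)} = T^{2}$
$q = -23$ ($q = -6 - 17 = -23$)
$d{\left(K \right)} = -3 + K$
$N{\left(Q \right)} = 3 + \left(-23 + Q\right) \left(Q + Q^{2}\right)$ ($N{\left(Q \right)} = 3 + \left(Q - 23\right) \left(Q + Q^{2}\right) = 3 + \left(-23 + Q\right) \left(Q + Q^{2}\right)$)
$f{\left(D \right)} = 392$ ($f{\left(D \right)} = 56 \cdot 7 = 392$)
$d{\left(-8 \right)} \left(N{\left(15 \right)} - 328\right) - f{\left(263 \right)} = \left(-3 - 8\right) \left(\left(3 + 15^{3} - 345 - 22 \cdot 15^{2}\right) - 328\right) - 392 = - 11 \left(\left(3 + 3375 - 345 - 4950\right) - 328\right) - 392 = - 11 \left(-1917 - 328\right) - 392 = \left(-11\right) \left(-2245\right) - 392 = 24695 - 392 = 24303$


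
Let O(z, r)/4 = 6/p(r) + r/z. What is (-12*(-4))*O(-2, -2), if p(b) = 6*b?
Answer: 96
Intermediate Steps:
O(z, r) = 4/r + 4*r/z (O(z, r) = 4*(6/((6*r)) + r/z) = 4*(6*(1/(6*r)) + r/z) = 4*(1/r + r/z) = 4/r + 4*r/z)
(-12*(-4))*O(-2, -2) = (-12*(-4))*(4/(-2) + 4*(-2)/(-2)) = 48*(4*(-1/2) + 4*(-2)*(-1/2)) = 48*(-2 + 4) = 48*2 = 96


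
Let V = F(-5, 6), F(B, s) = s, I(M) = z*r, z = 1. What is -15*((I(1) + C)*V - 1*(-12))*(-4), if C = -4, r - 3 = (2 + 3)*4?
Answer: 7560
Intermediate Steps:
r = 23 (r = 3 + (2 + 3)*4 = 3 + 5*4 = 3 + 20 = 23)
I(M) = 23 (I(M) = 1*23 = 23)
V = 6
-15*((I(1) + C)*V - 1*(-12))*(-4) = -15*((23 - 4)*6 - 1*(-12))*(-4) = -15*(19*6 + 12)*(-4) = -15*(114 + 12)*(-4) = -15*126*(-4) = -1890*(-4) = 7560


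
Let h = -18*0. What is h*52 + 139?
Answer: 139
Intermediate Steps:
h = 0
h*52 + 139 = 0*52 + 139 = 0 + 139 = 139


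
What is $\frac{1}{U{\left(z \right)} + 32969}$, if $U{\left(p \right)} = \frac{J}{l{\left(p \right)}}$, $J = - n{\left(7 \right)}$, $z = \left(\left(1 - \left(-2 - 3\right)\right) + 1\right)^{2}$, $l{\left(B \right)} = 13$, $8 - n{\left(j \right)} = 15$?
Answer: $\frac{13}{428604} \approx 3.0331 \cdot 10^{-5}$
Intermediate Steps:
$n{\left(j \right)} = -7$ ($n{\left(j \right)} = 8 - 15 = -7$)
$z = 49$ ($z = \left(\left(1 - -5\right) + 1\right)^{2} = \left(\left(1 + 5\right) + 1\right)^{2} = \left(6 + 1\right)^{2} = 7^{2} = 49$)
$J = 7$ ($J = \left(-1\right) \left(-7\right) = 7$)
$U{\left(p \right)} = \frac{7}{13}$
$\frac{1}{U{\left(z \right)} + 32969} = \frac{1}{\frac{7}{13} + 32969} = \frac{1}{\frac{428604}{13}} = \frac{13}{428604}$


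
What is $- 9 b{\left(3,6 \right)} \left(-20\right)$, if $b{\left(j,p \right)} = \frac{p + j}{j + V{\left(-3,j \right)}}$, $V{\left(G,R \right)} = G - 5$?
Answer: $-324$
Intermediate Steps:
$V{\left(G,R \right)} = -5 + G$
$b{\left(j,p \right)} = \frac{j + p}{-8 + j}$ ($b{\left(j,p \right)} = \frac{p + j}{j - 8} = \frac{j + p}{j - 8} = \frac{j + p}{-8 + j}$)
$- 9 b{\left(3,6 \right)} \left(-20\right) = - 9 \frac{3 + 6}{-8 + 3} \left(-20\right) = - 9 \frac{1}{-5} \cdot 9 \left(-20\right) = - 9 \left(\left(- \frac{1}{5}\right) 9\right) \left(-20\right) = \left(-9\right) \left(- \frac{9}{5}\right) \left(-20\right) = \frac{81}{5} \left(-20\right) = -324$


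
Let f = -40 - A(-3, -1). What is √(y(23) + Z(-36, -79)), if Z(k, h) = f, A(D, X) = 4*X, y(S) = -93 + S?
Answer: I*√106 ≈ 10.296*I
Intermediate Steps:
f = -36 (f = -40 - 4*(-1) = -40 - 1*(-4) = -40 + 4 = -36)
Z(k, h) = -36
√(y(23) + Z(-36, -79)) = √((-93 + 23) - 36) = √(-70 - 36) = √(-106) = I*√106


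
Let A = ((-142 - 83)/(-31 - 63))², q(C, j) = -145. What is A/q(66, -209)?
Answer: -10125/256244 ≈ -0.039513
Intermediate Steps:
A = 50625/8836 (A = (-225/(-94))² = (-225*(-1/94))² = (225/94)² = 50625/8836 ≈ 5.7294)
A/q(66, -209) = (50625/8836)/(-145) = (50625/8836)*(-1/145) = -10125/256244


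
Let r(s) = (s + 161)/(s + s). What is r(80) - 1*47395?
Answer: -7582959/160 ≈ -47394.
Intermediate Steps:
r(s) = (161 + s)/(2*s) (r(s) = (161 + s)/((2*s)) = (161 + s)*(1/(2*s)) = (161 + s)/(2*s))
r(80) - 1*47395 = (1/2)*(161 + 80)/80 - 1*47395 = (1/2)*(1/80)*241 - 47395 = 241/160 - 47395 = -7582959/160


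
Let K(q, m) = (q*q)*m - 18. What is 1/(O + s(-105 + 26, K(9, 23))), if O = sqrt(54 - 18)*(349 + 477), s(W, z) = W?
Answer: 1/4877 ≈ 0.00020504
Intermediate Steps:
K(q, m) = -18 + m*q**2 (K(q, m) = q**2*m - 18 = m*q**2 - 18 = -18 + m*q**2)
O = 4956 (O = sqrt(36)*826 = 6*826 = 4956)
1/(O + s(-105 + 26, K(9, 23))) = 1/(4956 + (-105 + 26)) = 1/(4956 - 79) = 1/4877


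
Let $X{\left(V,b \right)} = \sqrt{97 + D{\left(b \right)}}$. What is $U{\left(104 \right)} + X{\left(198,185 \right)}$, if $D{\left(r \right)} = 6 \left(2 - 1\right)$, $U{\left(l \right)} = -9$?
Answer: $-9 + \sqrt{103} \approx 1.1489$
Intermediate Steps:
$D{\left(r \right)} = 6$ ($D{\left(r \right)} = 6 \cdot 1 = 6$)
$X{\left(V,b \right)} = \sqrt{103}$ ($X{\left(V,b \right)} = \sqrt{97 + 6} = \sqrt{103}$)
$U{\left(104 \right)} + X{\left(198,185 \right)} = -9 + \sqrt{103}$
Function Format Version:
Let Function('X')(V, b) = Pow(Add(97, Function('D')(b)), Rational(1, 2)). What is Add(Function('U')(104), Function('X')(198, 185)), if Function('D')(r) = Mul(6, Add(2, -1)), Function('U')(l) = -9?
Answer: Add(-9, Pow(103, Rational(1, 2))) ≈ 1.1489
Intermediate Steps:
Function('D')(r) = 6 (Function('D')(r) = Mul(6, 1) = 6)
Function('X')(V, b) = Pow(103, Rational(1, 2)) (Function('X')(V, b) = Pow(Add(97, 6), Rational(1, 2)) = Pow(103, Rational(1, 2)))
Add(Function('U')(104), Function('X')(198, 185)) = Add(-9, Pow(103, Rational(1, 2)))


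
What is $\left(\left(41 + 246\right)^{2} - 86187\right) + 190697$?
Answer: $186879$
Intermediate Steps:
$\left(\left(41 + 246\right)^{2} - 86187\right) + 190697 = \left(287^{2} - 86187\right) + 190697 = \left(82369 - 86187\right) + 190697 = -3818 + 190697 = 186879$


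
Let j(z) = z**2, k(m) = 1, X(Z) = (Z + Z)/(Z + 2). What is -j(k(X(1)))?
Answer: -1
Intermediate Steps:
X(Z) = 2*Z/(2 + Z) (X(Z) = (2*Z)/(2 + Z) = 2*Z/(2 + Z))
-j(k(X(1))) = -1*1**2 = -1*1 = -1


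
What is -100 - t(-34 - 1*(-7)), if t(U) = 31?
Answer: -131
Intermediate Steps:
-100 - t(-34 - 1*(-7)) = -100 - 1*31 = -100 - 31 = -131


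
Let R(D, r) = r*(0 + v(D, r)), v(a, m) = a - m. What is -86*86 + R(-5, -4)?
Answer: -7392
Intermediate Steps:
R(D, r) = r*(D - r) (R(D, r) = r*(0 + (D - r)) = r*(D - r))
-86*86 + R(-5, -4) = -86*86 - 4*(-5 - 1*(-4)) = -7396 - 4*(-5 + 4) = -7396 - 4*(-1) = -7396 + 4 = -7392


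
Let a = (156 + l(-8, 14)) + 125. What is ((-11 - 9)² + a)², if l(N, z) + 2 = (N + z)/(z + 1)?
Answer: 11539609/25 ≈ 4.6158e+5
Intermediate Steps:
l(N, z) = -2 + (N + z)/(1 + z) (l(N, z) = -2 + (N + z)/(z + 1) = -2 + (N + z)/(1 + z))
a = 1397/5 (a = (156 + (-2 - 8 - 1*14)/(1 + 14)) + 125 = (156 + (-2 - 8 - 14)/15) + 125 = (156 + (1/15)*(-24)) + 125 = (156 - 8/5) + 125 = 772/5 + 125 = 1397/5 ≈ 279.40)
((-11 - 9)² + a)² = ((-11 - 9)² + 1397/5)² = ((-20)² + 1397/5)² = (400 + 1397/5)² = (3397/5)² = 11539609/25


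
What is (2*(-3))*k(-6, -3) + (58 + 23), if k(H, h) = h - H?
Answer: 63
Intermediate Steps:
(2*(-3))*k(-6, -3) + (58 + 23) = (2*(-3))*(-3 - 1*(-6)) + (58 + 23) = -6*(-3 + 6) + 81 = -6*3 + 81 = -18 + 81 = 63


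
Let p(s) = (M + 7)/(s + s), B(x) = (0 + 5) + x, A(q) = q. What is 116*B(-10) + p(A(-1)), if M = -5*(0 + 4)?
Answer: -1147/2 ≈ -573.50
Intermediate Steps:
M = -20 (M = -5*4 = -20)
B(x) = 5 + x
p(s) = -13/(2*s) (p(s) = (-20 + 7)/(s + s) = -13*1/(2*s) = -13/(2*s))
116*B(-10) + p(A(-1)) = 116*(5 - 10) - 13/2/(-1) = 116*(-5) - 13/2*(-1) = -580 + 13/2 = -1147/2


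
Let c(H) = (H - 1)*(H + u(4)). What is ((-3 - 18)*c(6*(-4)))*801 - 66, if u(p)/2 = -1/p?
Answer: -20605857/2 ≈ -1.0303e+7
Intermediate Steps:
u(p) = -2/p (u(p) = 2*(-1/p) = -2/p)
c(H) = (-1 + H)*(-½ + H) (c(H) = (H - 1)*(H - 2/4) = (-1 + H)*(H - 2*¼) = (-1 + H)*(H - ½) = (-1 + H)*(-½ + H))
((-3 - 18)*c(6*(-4)))*801 - 66 = ((-3 - 18)*(½ + (6*(-4))² - 9*(-4)))*801 - 66 = -21*(½ + (-24)² - 3/2*(-24))*801 - 66 = -21*(½ + 576 + 36)*801 - 66 = -21*1225/2*801 - 66 = -25725/2*801 - 66 = -20605725/2 - 66 = -20605857/2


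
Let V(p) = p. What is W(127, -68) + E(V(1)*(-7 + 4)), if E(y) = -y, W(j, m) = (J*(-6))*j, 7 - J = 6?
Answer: -759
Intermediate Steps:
J = 1 (J = 7 - 1*6 = 7 - 6 = 1)
W(j, m) = -6*j (W(j, m) = (1*(-6))*j = -6*j)
W(127, -68) + E(V(1)*(-7 + 4)) = -6*127 - (-7 + 4) = -762 - (-3) = -762 - 1*(-3) = -762 + 3 = -759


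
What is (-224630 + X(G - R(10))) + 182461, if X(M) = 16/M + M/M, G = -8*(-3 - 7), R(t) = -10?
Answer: -1897552/45 ≈ -42168.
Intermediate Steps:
G = 80 (G = -8*(-10) = 80)
X(M) = 1 + 16/M (X(M) = 16/M + 1 = 1 + 16/M)
(-224630 + X(G - R(10))) + 182461 = (-224630 + (16 + (80 - 1*(-10)))/(80 - 1*(-10))) + 182461 = (-224630 + (16 + (80 + 10))/(80 + 10)) + 182461 = (-224630 + (16 + 90)/90) + 182461 = (-224630 + (1/90)*106) + 182461 = (-224630 + 53/45) + 182461 = -10108297/45 + 182461 = -1897552/45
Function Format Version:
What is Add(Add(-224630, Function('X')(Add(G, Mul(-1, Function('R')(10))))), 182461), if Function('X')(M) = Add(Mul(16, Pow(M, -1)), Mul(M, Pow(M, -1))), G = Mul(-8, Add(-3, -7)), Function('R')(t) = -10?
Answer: Rational(-1897552, 45) ≈ -42168.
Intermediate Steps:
G = 80 (G = Mul(-8, -10) = 80)
Function('X')(M) = Add(1, Mul(16, Pow(M, -1))) (Function('X')(M) = Add(Mul(16, Pow(M, -1)), 1) = Add(1, Mul(16, Pow(M, -1))))
Add(Add(-224630, Function('X')(Add(G, Mul(-1, Function('R')(10))))), 182461) = Add(Add(-224630, Mul(Pow(Add(80, Mul(-1, -10)), -1), Add(16, Add(80, Mul(-1, -10))))), 182461) = Add(Add(-224630, Mul(Pow(Add(80, 10), -1), Add(16, Add(80, 10)))), 182461) = Add(Add(-224630, Mul(Pow(90, -1), Add(16, 90))), 182461) = Add(Add(-224630, Mul(Rational(1, 90), 106)), 182461) = Add(Add(-224630, Rational(53, 45)), 182461) = Add(Rational(-10108297, 45), 182461) = Rational(-1897552, 45)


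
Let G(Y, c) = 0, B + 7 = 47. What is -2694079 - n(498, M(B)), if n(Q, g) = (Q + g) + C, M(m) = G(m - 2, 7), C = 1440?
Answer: -2696017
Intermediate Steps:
B = 40 (B = -7 + 47 = 40)
M(m) = 0
n(Q, g) = 1440 + Q + g (n(Q, g) = (Q + g) + 1440 = 1440 + Q + g)
-2694079 - n(498, M(B)) = -2694079 - (1440 + 498 + 0) = -2694079 - 1*1938 = -2694079 - 1938 = -2696017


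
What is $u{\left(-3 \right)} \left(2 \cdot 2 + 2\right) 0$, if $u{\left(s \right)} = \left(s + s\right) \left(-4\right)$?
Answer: $0$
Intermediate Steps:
$u{\left(s \right)} = - 8 s$ ($u{\left(s \right)} = 2 s \left(-4\right) = - 8 s$)
$u{\left(-3 \right)} \left(2 \cdot 2 + 2\right) 0 = \left(-8\right) \left(-3\right) \left(2 \cdot 2 + 2\right) 0 = 24 \left(4 + 2\right) 0 = 24 \cdot 6 \cdot 0 = 24 \cdot 0 = 0$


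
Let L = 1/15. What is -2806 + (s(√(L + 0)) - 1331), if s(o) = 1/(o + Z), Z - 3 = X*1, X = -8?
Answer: -1547313/374 - √15/374 ≈ -4137.2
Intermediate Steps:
Z = -5 (Z = 3 - 8*1 = 3 - 8 = -5)
L = 1/15 ≈ 0.066667
s(o) = 1/(-5 + o) (s(o) = 1/(o - 5) = 1/(-5 + o))
-2806 + (s(√(L + 0)) - 1331) = -2806 + (1/(-5 + √(1/15 + 0)) - 1331) = -2806 + (1/(-5 + √(1/15)) - 1331) = -2806 + (1/(-5 + √15/15) - 1331) = -2806 + (-1331 + 1/(-5 + √15/15)) = -4137 + 1/(-5 + √15/15)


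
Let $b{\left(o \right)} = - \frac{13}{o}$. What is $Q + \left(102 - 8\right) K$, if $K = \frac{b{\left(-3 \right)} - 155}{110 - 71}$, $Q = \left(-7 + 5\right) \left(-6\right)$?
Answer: $- \frac{41084}{117} \approx -351.15$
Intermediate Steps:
$Q = 12$ ($Q = \left(-2\right) \left(-6\right) = 12$)
$K = - \frac{452}{117}$ ($K = \frac{- \frac{13}{-3} - 155}{110 - 71} = \frac{\left(-13\right) \left(- \frac{1}{3}\right) - 155}{39} = \left(\frac{13}{3} - 155\right) \frac{1}{39} = \left(- \frac{452}{3}\right) \frac{1}{39} = - \frac{452}{117} \approx -3.8632$)
$Q + \left(102 - 8\right) K = 12 + \left(102 - 8\right) \left(- \frac{452}{117}\right) = 12 + 94 \left(- \frac{452}{117}\right) = 12 - \frac{42488}{117} = - \frac{41084}{117}$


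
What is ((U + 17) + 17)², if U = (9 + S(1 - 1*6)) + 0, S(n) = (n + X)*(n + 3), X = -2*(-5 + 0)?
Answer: 1089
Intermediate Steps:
X = 10 (X = -2*(-5) = 10)
S(n) = (3 + n)*(10 + n) (S(n) = (n + 10)*(n + 3) = (10 + n)*(3 + n) = (3 + n)*(10 + n))
U = -1 (U = (9 + (30 + (1 - 1*6)² + 13*(1 - 1*6))) + 0 = (9 + (30 + (1 - 6)² + 13*(1 - 6))) + 0 = (9 + (30 + (-5)² + 13*(-5))) + 0 = (9 + (30 + 25 - 65)) + 0 = (9 - 10) + 0 = -1 + 0 = -1)
((U + 17) + 17)² = ((-1 + 17) + 17)² = (16 + 17)² = 33² = 1089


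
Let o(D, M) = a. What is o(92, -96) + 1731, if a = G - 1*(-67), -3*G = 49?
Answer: 5345/3 ≈ 1781.7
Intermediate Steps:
G = -49/3 (G = -1/3*49 = -49/3 ≈ -16.333)
a = 152/3 (a = -49/3 - 1*(-67) = -49/3 + 67 = 152/3 ≈ 50.667)
o(D, M) = 152/3
o(92, -96) + 1731 = 152/3 + 1731 = 5345/3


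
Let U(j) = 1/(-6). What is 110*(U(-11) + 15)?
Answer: 4895/3 ≈ 1631.7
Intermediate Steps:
U(j) = -⅙
110*(U(-11) + 15) = 110*(-⅙ + 15) = 110*(89/6) = 4895/3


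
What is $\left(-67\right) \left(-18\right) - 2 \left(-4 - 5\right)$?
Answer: $1224$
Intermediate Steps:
$\left(-67\right) \left(-18\right) - 2 \left(-4 - 5\right) = 1206 - -18 = 1206 + 18 = 1224$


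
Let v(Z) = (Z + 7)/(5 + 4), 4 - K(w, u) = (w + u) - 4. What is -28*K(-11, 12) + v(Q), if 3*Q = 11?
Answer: -5260/27 ≈ -194.81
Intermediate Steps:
Q = 11/3 (Q = (⅓)*11 = 11/3 ≈ 3.6667)
K(w, u) = 8 - u - w (K(w, u) = 4 - ((w + u) - 4) = 4 - ((u + w) - 4) = 4 - (-4 + u + w) = 4 + (4 - u - w) = 8 - u - w)
v(Z) = 7/9 + Z/9 (v(Z) = (7 + Z)/9 = (7 + Z)*(⅑) = 7/9 + Z/9)
-28*K(-11, 12) + v(Q) = -28*(8 - 1*12 - 1*(-11)) + (7/9 + (⅑)*(11/3)) = -28*(8 - 12 + 11) + (7/9 + 11/27) = -28*7 + 32/27 = -196 + 32/27 = -5260/27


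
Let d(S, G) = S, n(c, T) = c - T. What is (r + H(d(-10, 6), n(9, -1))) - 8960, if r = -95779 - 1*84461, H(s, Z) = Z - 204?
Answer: -189394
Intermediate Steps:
H(s, Z) = -204 + Z
r = -180240 (r = -95779 - 84461 = -180240)
(r + H(d(-10, 6), n(9, -1))) - 8960 = (-180240 + (-204 + (9 - 1*(-1)))) - 8960 = (-180240 + (-204 + (9 + 1))) - 8960 = (-180240 + (-204 + 10)) - 8960 = (-180240 - 194) - 8960 = -180434 - 8960 = -189394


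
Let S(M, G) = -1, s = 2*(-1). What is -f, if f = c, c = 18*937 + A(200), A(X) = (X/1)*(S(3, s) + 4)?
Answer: -17466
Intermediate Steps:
s = -2
A(X) = 3*X (A(X) = (X/1)*(-1 + 4) = (X*1)*3 = X*3 = 3*X)
c = 17466 (c = 18*937 + 3*200 = 16866 + 600 = 17466)
f = 17466
-f = -1*17466 = -17466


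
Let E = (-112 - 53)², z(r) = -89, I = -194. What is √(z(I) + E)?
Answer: 16*√106 ≈ 164.73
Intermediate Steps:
E = 27225 (E = (-165)² = 27225)
√(z(I) + E) = √(-89 + 27225) = √27136 = 16*√106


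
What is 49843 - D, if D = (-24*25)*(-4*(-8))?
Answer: 69043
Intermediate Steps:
D = -19200 (D = -600*32 = -19200)
49843 - D = 49843 - 1*(-19200) = 49843 + 19200 = 69043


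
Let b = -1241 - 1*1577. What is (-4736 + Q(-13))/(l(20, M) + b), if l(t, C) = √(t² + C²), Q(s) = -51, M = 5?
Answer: 13489766/7940699 + 23935*√17/7940699 ≈ 1.7112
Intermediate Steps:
b = -2818 (b = -1241 - 1577 = -2818)
l(t, C) = √(C² + t²)
(-4736 + Q(-13))/(l(20, M) + b) = (-4736 - 51)/(√(5² + 20²) - 2818) = -4787/(√(25 + 400) - 2818) = -4787/(√425 - 2818) = -4787/(5*√17 - 2818) = -4787/(-2818 + 5*√17)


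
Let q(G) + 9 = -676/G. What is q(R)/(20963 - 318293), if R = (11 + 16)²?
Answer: 7237/216753570 ≈ 3.3388e-5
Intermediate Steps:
R = 729 (R = 27² = 729)
q(G) = -9 - 676/G
q(R)/(20963 - 318293) = (-9 - 676/729)/(20963 - 318293) = (-9 - 676*1/729)/(-297330) = (-9 - 676/729)*(-1/297330) = -7237/729*(-1/297330) = 7237/216753570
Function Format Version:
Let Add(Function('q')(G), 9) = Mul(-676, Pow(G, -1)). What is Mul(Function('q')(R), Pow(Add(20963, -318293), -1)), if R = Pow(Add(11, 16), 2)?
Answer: Rational(7237, 216753570) ≈ 3.3388e-5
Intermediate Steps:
R = 729 (R = Pow(27, 2) = 729)
Function('q')(G) = Add(-9, Mul(-676, Pow(G, -1)))
Mul(Function('q')(R), Pow(Add(20963, -318293), -1)) = Mul(Add(-9, Mul(-676, Pow(729, -1))), Pow(Add(20963, -318293), -1)) = Mul(Add(-9, Mul(-676, Rational(1, 729))), Pow(-297330, -1)) = Mul(Add(-9, Rational(-676, 729)), Rational(-1, 297330)) = Mul(Rational(-7237, 729), Rational(-1, 297330)) = Rational(7237, 216753570)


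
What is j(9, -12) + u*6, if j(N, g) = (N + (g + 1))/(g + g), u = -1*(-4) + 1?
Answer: 361/12 ≈ 30.083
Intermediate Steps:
u = 5 (u = 4 + 1 = 5)
j(N, g) = (1 + N + g)/(2*g) (j(N, g) = (N + (1 + g))/((2*g)) = (1 + N + g)*(1/(2*g)) = (1 + N + g)/(2*g))
j(9, -12) + u*6 = (1/2)*(1 + 9 - 12)/(-12) + 5*6 = (1/2)*(-1/12)*(-2) + 30 = 1/12 + 30 = 361/12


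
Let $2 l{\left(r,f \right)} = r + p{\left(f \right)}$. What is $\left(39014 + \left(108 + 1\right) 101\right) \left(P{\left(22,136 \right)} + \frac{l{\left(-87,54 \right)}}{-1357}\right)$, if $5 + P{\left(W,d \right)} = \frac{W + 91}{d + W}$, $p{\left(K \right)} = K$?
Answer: $- \frac{22912584943}{107203} \approx -2.1373 \cdot 10^{5}$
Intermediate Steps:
$P{\left(W,d \right)} = -5 + \frac{91 + W}{W + d}$ ($P{\left(W,d \right)} = -5 + \frac{W + 91}{d + W} = -5 + \frac{91 + W}{W + d}$)
$l{\left(r,f \right)} = \frac{f}{2} + \frac{r}{2}$ ($l{\left(r,f \right)} = \frac{r + f}{2} = \frac{f + r}{2} = \frac{f}{2} + \frac{r}{2}$)
$\left(39014 + \left(108 + 1\right) 101\right) \left(P{\left(22,136 \right)} + \frac{l{\left(-87,54 \right)}}{-1357}\right) = \left(39014 + \left(108 + 1\right) 101\right) \left(\frac{91 - 680 - 88}{22 + 136} + \frac{\frac{1}{2} \cdot 54 + \frac{1}{2} \left(-87\right)}{-1357}\right) = \left(39014 + 109 \cdot 101\right) \left(\frac{91 - 680 - 88}{158} + \left(27 - \frac{87}{2}\right) \left(- \frac{1}{1357}\right)\right) = \left(39014 + 11009\right) \left(\frac{1}{158} \left(-677\right) - - \frac{33}{2714}\right) = 50023 \left(- \frac{677}{158} + \frac{33}{2714}\right) = 50023 \left(- \frac{458041}{107203}\right) = - \frac{22912584943}{107203}$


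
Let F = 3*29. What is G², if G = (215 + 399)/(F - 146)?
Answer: 376996/3481 ≈ 108.30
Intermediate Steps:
F = 87
G = -614/59 (G = (215 + 399)/(87 - 146) = 614/(-59) = 614*(-1/59) = -614/59 ≈ -10.407)
G² = (-614/59)² = 376996/3481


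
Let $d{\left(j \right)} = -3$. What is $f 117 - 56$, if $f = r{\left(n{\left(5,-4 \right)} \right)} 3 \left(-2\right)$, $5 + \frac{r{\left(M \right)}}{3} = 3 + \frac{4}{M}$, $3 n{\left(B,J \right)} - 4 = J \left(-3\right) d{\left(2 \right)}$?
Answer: $\frac{19783}{4} \approx 4945.8$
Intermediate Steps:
$n{\left(B,J \right)} = \frac{4}{3} + 3 J$ ($n{\left(B,J \right)} = \frac{4}{3} + \frac{J \left(-3\right) \left(-3\right)}{3} = \frac{4}{3} + \frac{- 3 J \left(-3\right)}{3} = \frac{4}{3} + \frac{9 J}{3} = \frac{4}{3} + 3 J$)
$r{\left(M \right)} = -6 + \frac{12}{M}$ ($r{\left(M \right)} = -15 + 3 \left(3 + \frac{4}{M}\right) = -15 + \left(9 + \frac{12}{M}\right) = -6 + \frac{12}{M}$)
$f = \frac{171}{4}$ ($f = \left(-6 + \frac{12}{\frac{4}{3} + 3 \left(-4\right)}\right) 3 \left(-2\right) = \left(-6 + \frac{12}{\frac{4}{3} - 12}\right) 3 \left(-2\right) = \left(-6 + \frac{12}{- \frac{32}{3}}\right) 3 \left(-2\right) = \left(-6 + 12 \left(- \frac{3}{32}\right)\right) 3 \left(-2\right) = \left(-6 - \frac{9}{8}\right) 3 \left(-2\right) = \left(- \frac{57}{8}\right) 3 \left(-2\right) = \left(- \frac{171}{8}\right) \left(-2\right) = \frac{171}{4} \approx 42.75$)
$f 117 - 56 = \frac{171}{4} \cdot 117 - 56 = \frac{20007}{4} - 56 = \frac{19783}{4}$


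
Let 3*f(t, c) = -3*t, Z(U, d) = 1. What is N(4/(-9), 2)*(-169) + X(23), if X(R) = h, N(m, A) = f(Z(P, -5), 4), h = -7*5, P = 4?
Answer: 134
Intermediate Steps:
f(t, c) = -t (f(t, c) = (-3*t)/3 = -t)
h = -35
N(m, A) = -1 (N(m, A) = -1*1 = -1)
X(R) = -35
N(4/(-9), 2)*(-169) + X(23) = -1*(-169) - 35 = 169 - 35 = 134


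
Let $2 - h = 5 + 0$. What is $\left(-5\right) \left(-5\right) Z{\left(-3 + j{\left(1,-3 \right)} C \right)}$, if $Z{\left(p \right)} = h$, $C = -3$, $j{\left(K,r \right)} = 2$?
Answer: $-75$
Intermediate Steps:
$h = -3$ ($h = 2 - \left(5 + 0\right) = 2 - 5 = -3$)
$Z{\left(p \right)} = -3$
$\left(-5\right) \left(-5\right) Z{\left(-3 + j{\left(1,-3 \right)} C \right)} = \left(-5\right) \left(-5\right) \left(-3\right) = 25 \left(-3\right) = -75$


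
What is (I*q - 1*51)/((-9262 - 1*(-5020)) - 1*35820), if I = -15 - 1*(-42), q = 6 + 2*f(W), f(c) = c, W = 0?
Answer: -37/13354 ≈ -0.0027707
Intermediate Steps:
q = 6 (q = 6 + 2*0 = 6 + 0 = 6)
I = 27 (I = -15 + 42 = 27)
(I*q - 1*51)/((-9262 - 1*(-5020)) - 1*35820) = (27*6 - 1*51)/((-9262 - 1*(-5020)) - 1*35820) = (162 - 51)/((-9262 + 5020) - 35820) = 111/(-4242 - 35820) = 111/(-40062) = 111*(-1/40062) = -37/13354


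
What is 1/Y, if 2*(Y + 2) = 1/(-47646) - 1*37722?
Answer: -95292/1797492997 ≈ -5.3014e-5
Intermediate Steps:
Y = -1797492997/95292 (Y = -2 + (1/(-47646) - 1*37722)/2 = -2 + (-1/47646 - 37722)/2 = -2 + (1/2)*(-1797302413/47646) = -2 - 1797302413/95292 = -1797492997/95292 ≈ -18863.)
1/Y = 1/(-1797492997/95292) = -95292/1797492997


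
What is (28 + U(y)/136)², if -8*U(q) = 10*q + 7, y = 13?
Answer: 919726929/1183744 ≈ 776.96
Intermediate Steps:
U(q) = -7/8 - 5*q/4 (U(q) = -(10*q + 7)/8 = -(7 + 10*q)/8 = -7/8 - 5*q/4)
(28 + U(y)/136)² = (28 + (-7/8 - 5/4*13)/136)² = (28 + (-7/8 - 65/4)*(1/136))² = (28 - 137/8*1/136)² = (28 - 137/1088)² = (30327/1088)² = 919726929/1183744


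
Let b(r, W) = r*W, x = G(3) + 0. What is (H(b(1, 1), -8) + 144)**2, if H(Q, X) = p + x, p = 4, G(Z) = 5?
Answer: 23409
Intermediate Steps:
x = 5 (x = 5 + 0 = 5)
b(r, W) = W*r
H(Q, X) = 9 (H(Q, X) = 4 + 5 = 9)
(H(b(1, 1), -8) + 144)**2 = (9 + 144)**2 = 153**2 = 23409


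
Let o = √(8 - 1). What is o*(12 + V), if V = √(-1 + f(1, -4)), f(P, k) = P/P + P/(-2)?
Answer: √7*(24 + I*√2)/2 ≈ 31.749 + 1.8708*I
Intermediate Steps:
o = √7 ≈ 2.6458
f(P, k) = 1 - P/2 (f(P, k) = 1 + P*(-½) = 1 - P/2)
V = I*√2/2 (V = √(-1 + (1 - ½*1)) = √(-1 + (1 - ½)) = √(-1 + ½) = √(-½) = I*√2/2 ≈ 0.70711*I)
o*(12 + V) = √7*(12 + I*√2/2)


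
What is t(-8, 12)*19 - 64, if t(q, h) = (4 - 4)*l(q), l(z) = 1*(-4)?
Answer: -64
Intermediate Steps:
l(z) = -4
t(q, h) = 0 (t(q, h) = (4 - 4)*(-4) = 0*(-4) = 0)
t(-8, 12)*19 - 64 = 0*19 - 64 = 0 - 64 = -64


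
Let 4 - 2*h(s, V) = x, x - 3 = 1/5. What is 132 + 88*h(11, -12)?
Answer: 836/5 ≈ 167.20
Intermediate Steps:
x = 16/5 (x = 3 + 1/5 = 3 + 1*(⅕) = 3 + ⅕ = 16/5 ≈ 3.2000)
h(s, V) = ⅖ (h(s, V) = 2 - ½*16/5 = 2 - 8/5 = ⅖)
132 + 88*h(11, -12) = 132 + 88*(⅖) = 132 + 176/5 = 836/5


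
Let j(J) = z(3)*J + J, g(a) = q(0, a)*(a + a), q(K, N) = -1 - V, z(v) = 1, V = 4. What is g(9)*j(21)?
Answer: -3780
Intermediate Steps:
q(K, N) = -5 (q(K, N) = -1 - 1*4 = -1 - 4 = -5)
g(a) = -10*a (g(a) = -5*(a + a) = -10*a)
j(J) = 2*J (j(J) = 1*J + J = J + J = 2*J)
g(9)*j(21) = (-10*9)*(2*21) = -90*42 = -3780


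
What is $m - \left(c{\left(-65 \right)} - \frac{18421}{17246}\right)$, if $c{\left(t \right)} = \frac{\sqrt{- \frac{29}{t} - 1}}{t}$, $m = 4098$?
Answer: $\frac{70692529}{17246} + \frac{6 i \sqrt{65}}{4225} \approx 4099.1 + 0.011449 i$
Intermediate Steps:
$c{\left(t \right)} = \frac{\sqrt{-1 - \frac{29}{t}}}{t}$
$m - \left(c{\left(-65 \right)} - \frac{18421}{17246}\right) = 4098 - \left(\frac{\sqrt{\frac{-29 - -65}{-65}}}{-65} - \frac{18421}{17246}\right) = 4098 - \left(- \frac{\sqrt{- \frac{-29 + 65}{65}}}{65} - \frac{18421}{17246}\right) = 4098 - \left(- \frac{\sqrt{\left(- \frac{1}{65}\right) 36}}{65} - \frac{18421}{17246}\right) = 4098 - \left(- \frac{\sqrt{- \frac{36}{65}}}{65} - \frac{18421}{17246}\right) = 4098 - \left(- \frac{\frac{6}{65} i \sqrt{65}}{65} - \frac{18421}{17246}\right) = 4098 - \left(- \frac{6 i \sqrt{65}}{4225} - \frac{18421}{17246}\right) = 4098 - \left(- \frac{18421}{17246} - \frac{6 i \sqrt{65}}{4225}\right) = 4098 + \left(\frac{18421}{17246} + \frac{6 i \sqrt{65}}{4225}\right) = \frac{70692529}{17246} + \frac{6 i \sqrt{65}}{4225}$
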